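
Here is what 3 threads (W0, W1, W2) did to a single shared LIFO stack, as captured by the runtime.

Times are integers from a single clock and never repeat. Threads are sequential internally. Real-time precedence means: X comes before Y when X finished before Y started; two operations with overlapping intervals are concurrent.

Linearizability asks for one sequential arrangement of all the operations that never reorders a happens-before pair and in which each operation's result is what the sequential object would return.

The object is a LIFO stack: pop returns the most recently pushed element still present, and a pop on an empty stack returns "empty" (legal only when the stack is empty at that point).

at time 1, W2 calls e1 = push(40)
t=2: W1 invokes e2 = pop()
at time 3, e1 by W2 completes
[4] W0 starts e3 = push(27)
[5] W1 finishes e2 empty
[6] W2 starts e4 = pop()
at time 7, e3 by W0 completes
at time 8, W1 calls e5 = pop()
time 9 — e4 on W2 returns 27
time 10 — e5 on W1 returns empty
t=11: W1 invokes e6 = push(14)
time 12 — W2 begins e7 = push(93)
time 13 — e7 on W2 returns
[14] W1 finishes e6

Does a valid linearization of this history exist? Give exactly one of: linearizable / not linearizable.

not linearizable

already the first 10 events (up to e5's response at time 10) admit no linearization; the first 9 still do
8 orders of the 5 completed LIFO stack ops respect real time; none is legal
one such order, e1, e2, e3, e4, e5, breaks at step 2 where e2 pop() → empty is illegal
one such order, e1, e2, e3, e5, e4, breaks at step 2 where e2 pop() → empty is illegal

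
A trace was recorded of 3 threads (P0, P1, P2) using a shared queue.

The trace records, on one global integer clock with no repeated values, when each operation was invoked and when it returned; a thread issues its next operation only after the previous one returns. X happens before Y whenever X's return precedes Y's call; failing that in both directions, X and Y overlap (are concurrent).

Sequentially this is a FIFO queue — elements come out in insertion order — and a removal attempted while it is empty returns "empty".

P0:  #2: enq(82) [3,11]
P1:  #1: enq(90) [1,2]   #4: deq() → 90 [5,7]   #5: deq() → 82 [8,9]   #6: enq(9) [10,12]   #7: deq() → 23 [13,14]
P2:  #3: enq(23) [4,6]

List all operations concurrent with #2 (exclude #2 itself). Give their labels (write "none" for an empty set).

#3, #4, #5, #6

#2 spans [3,11]: anything still running between times 3 and 11 counts as concurrent
#1 [1,2]: before
#3 [4,6]: concurrent
#4 [5,7]: concurrent
#5 [8,9]: concurrent
#6 [10,12]: concurrent
#7 [13,14]: after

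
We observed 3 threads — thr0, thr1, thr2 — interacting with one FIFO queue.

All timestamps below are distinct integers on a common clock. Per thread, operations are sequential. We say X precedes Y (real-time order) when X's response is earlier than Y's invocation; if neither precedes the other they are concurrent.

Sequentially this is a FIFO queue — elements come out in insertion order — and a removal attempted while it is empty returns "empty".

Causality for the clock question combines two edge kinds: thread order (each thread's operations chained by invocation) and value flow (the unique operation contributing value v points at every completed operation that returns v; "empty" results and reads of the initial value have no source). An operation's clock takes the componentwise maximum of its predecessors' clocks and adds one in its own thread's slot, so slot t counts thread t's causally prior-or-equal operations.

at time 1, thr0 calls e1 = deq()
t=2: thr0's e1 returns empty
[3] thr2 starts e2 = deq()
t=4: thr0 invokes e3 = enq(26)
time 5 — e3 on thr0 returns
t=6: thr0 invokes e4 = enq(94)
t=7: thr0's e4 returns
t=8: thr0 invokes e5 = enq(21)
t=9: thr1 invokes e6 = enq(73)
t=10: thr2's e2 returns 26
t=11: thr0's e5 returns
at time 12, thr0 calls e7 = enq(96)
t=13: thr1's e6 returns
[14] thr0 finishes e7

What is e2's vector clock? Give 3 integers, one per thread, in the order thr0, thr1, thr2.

VC(e6, invoked at 9): no causal predecessors; +1 on thr1 → (0, 1, 0)
VC(e1, invoked at 1): no causal predecessors; +1 on thr0 → (1, 0, 0)
e3 (invocation 4): componentwise max over VC(e1)=(1, 0, 0), +1 at thr0, giving (2, 0, 0)
e2 (invocation 3): componentwise max over VC(e3)=(2, 0, 0), +1 at thr2, giving (2, 0, 1)
e4 (invocation 6): componentwise max over VC(e3)=(2, 0, 0), +1 at thr0, giving (3, 0, 0)
e5 (invocation 8): componentwise max over VC(e4)=(3, 0, 0), +1 at thr0, giving (4, 0, 0)
e7 (invocation 12): componentwise max over VC(e5)=(4, 0, 0), +1 at thr0, giving (5, 0, 0)
target: VC(e2) = (2, 0, 1)

(2, 0, 1)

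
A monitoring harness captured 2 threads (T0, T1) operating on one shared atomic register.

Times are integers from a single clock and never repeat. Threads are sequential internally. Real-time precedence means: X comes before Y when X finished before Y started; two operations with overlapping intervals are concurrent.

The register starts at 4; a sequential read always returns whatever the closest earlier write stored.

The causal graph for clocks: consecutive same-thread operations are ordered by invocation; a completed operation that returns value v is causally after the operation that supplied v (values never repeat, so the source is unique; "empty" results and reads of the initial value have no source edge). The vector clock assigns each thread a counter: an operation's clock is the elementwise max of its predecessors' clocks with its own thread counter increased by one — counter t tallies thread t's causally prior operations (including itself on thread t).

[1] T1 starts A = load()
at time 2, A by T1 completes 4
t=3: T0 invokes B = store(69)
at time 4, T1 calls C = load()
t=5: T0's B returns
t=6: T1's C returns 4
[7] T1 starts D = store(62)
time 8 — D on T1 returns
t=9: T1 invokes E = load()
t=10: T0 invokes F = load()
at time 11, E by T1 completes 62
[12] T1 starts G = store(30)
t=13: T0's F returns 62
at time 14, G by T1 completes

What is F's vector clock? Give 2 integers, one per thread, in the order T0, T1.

(2, 3)

VC(A, invoked at 1): no causal predecessors; +1 on T1 → (0, 1)
VC(B, invoked at 3): no causal predecessors; +1 on T0 → (1, 0)
C, invoked 4, takes VC(A)=(0, 1) under max, adds 1 for T1 → (0, 2)
D, invoked 7, takes VC(C)=(0, 2) under max, adds 1 for T1 → (0, 3)
E, invoked 9, takes VC(D)=(0, 3) under max, adds 1 for T1 → (0, 4)
G, invoked 12, takes VC(E)=(0, 4) under max, adds 1 for T1 → (0, 5)
F, invoked 10, takes VC(B)=(1, 0), VC(D)=(0, 3) under max, adds 1 for T0 → (2, 3)
target: VC(F) = (2, 3)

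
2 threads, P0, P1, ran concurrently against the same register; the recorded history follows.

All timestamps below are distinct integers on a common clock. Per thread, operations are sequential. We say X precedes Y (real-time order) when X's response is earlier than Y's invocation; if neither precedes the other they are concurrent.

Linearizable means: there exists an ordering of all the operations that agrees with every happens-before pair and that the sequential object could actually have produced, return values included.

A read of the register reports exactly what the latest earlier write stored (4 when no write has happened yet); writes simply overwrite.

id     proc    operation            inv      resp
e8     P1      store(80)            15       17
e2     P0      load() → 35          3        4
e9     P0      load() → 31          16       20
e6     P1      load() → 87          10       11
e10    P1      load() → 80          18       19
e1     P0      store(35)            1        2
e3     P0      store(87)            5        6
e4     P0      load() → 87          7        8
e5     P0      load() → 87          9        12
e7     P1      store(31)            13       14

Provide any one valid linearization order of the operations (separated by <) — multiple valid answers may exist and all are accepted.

after step 1 (e1 store(35)): value 35
after step 2 (e2 load() → 35): value 35
after step 3 (e3 store(87)): value 87
after step 4 (e4 load() → 87): value 87
after step 5 (e5 load() → 87): value 87
after step 6 (e6 load() → 87): value 87
after step 7 (e7 store(31)): value 31
after step 8 (e9 load() → 31): value 31
after step 9 (e8 store(80)): value 80
after step 10 (e10 load() → 80): value 80

e1 < e2 < e3 < e4 < e5 < e6 < e7 < e9 < e8 < e10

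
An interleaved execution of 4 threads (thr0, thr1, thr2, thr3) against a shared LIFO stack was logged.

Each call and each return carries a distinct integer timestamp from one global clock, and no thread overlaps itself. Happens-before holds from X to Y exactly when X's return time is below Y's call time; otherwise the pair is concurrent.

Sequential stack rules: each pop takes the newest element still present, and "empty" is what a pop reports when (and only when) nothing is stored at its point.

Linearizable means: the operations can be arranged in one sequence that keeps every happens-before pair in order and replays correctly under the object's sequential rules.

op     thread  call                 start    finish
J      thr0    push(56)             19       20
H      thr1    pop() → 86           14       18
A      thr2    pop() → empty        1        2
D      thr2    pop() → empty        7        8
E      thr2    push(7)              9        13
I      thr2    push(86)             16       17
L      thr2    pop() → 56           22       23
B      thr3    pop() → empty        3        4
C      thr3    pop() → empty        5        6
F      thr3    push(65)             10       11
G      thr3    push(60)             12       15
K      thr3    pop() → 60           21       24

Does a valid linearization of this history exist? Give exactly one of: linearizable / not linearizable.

a witness: A, B, C, D, E, F, G, I, H, J, L, K
step 1: A pop() → empty — stack <>
step 2: B pop() → empty — stack <>
step 3: C pop() → empty — stack <>
step 4: D pop() → empty — stack <>
step 5: E push(7) — stack <7>
step 6: F push(65) — stack <7,65>
step 7: G push(60) — stack <7,65,60>
step 8: I push(86) — stack <7,65,60,86>
step 9: H pop() → 86 — stack <7,65,60>
step 10: J push(56) — stack <7,65,60,56>
step 11: L pop() → 56 — stack <7,65,60>
step 12: K pop() → 60 — stack <7,65>

linearizable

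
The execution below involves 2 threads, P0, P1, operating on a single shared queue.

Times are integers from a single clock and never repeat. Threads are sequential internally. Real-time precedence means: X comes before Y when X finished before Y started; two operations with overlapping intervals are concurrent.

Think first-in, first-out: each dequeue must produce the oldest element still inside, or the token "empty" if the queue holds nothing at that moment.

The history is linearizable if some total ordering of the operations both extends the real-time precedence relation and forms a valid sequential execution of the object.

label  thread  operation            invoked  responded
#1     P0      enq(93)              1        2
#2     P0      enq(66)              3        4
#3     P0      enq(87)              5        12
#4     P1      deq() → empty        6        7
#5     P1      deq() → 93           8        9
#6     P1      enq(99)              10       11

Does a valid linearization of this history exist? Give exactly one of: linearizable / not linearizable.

not linearizable

through event 6 a valid linearization exists; event 7 (#4 responding at time 7) ends that
the sole real-time-consistent order of 3 completed operations fails the queue replay
completion choices over the 1 pending operation (#3) were checked; none helps
sample order #1, #2, #4 (pending dropped) stalls at step 3 — #4 deq() → empty has no legal effect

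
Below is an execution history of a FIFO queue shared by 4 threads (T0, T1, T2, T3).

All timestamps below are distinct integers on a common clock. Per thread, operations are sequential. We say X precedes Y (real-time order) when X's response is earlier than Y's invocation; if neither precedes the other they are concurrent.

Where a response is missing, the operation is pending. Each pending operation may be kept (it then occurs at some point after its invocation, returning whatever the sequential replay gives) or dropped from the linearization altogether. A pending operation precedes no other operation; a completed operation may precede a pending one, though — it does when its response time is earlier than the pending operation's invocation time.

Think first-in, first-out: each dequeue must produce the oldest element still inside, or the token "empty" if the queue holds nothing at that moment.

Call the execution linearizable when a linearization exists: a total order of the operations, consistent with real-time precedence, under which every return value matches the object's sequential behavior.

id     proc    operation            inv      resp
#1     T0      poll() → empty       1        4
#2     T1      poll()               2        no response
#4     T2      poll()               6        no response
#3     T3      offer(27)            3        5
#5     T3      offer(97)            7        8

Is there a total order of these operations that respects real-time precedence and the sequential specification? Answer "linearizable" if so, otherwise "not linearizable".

a witness: #1, #2, #3, #4, #5
1. #1 poll() → empty, leaving queue <>
2. #2 poll() (pending, included), leaving queue <>
3. #3 offer(27), leaving queue <27>
4. #4 poll() (pending, included), leaving queue <>
5. #5 offer(97), leaving queue <97>

linearizable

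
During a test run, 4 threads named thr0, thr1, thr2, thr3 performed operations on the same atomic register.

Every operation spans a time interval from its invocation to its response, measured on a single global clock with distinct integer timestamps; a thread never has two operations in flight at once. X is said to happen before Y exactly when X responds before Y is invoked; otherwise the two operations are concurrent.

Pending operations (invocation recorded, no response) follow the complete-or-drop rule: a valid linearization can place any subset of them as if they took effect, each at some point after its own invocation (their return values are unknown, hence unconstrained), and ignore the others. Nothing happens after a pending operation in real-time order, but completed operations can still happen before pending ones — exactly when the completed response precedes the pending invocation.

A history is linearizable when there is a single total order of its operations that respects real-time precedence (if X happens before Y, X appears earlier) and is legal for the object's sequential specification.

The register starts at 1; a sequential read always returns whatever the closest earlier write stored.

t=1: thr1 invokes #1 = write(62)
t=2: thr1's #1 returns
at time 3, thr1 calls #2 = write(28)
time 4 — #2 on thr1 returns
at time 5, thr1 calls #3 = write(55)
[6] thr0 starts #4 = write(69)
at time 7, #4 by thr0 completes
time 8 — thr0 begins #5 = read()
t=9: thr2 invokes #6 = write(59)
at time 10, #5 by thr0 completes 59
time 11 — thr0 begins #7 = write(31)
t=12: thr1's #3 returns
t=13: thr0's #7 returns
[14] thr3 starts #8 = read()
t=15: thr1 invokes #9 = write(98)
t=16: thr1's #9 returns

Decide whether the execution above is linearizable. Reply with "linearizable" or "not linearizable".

linearizable

one valid linearization: #1, #2, #3, #4, #6, #5, #7, #8, #9
after step 1 (#1 write(62)): value 62
after step 2 (#2 write(28)): value 28
after step 3 (#3 write(55)): value 55
after step 4 (#4 write(69)): value 69
after step 5 (#6 write(59) (pending, included)): value 59
after step 6 (#5 read() → 59): value 59
after step 7 (#7 write(31)): value 31
after step 8 (#8 read() (pending, included)): value 31
after step 9 (#9 write(98)): value 98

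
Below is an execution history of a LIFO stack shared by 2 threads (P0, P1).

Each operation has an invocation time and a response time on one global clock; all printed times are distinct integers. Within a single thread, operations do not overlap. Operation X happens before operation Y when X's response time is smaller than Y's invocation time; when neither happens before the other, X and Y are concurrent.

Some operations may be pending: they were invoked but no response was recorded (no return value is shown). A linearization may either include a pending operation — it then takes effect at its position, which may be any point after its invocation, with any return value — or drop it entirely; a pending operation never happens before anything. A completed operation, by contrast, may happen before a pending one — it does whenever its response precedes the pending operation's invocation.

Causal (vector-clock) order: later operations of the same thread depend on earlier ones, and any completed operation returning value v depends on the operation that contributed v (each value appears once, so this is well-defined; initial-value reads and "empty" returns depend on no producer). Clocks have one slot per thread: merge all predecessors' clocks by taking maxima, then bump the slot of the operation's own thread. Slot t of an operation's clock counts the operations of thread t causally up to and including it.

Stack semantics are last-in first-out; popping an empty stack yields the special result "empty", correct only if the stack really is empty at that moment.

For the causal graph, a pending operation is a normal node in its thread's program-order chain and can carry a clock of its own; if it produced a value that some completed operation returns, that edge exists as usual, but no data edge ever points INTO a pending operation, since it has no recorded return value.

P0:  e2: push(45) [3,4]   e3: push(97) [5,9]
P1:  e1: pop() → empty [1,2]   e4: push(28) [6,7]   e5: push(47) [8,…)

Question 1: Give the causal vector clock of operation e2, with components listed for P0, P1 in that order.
root op e1, invoked 1: fresh clock plus P1's own tick → (0, 1)
root op e2, invoked 3: fresh clock plus P0's own tick → (1, 0)
merge at e4 (invoked 6): VC(e1)=(0, 1), own-thread bump on P1 → (0, 2)
merge at e3 (invoked 5): VC(e2)=(1, 0), own-thread bump on P0 → (2, 0)
merge at e5 (invoked 8): VC(e4)=(0, 2), own-thread bump on P1 → (0, 3)
target: VC(e2) = (1, 0)

(1, 0)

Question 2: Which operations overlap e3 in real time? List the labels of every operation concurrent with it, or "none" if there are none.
concurrent with e3 ([5,9]): every op whose interval crosses 5..9
e1 [1,2]: before
e2 [3,4]: before
e4 [6,7]: concurrent
e5 [8,…): concurrent

e4, e5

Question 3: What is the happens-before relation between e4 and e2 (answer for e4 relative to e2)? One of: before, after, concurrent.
e4 spans [6,7], e2 spans [3,4]
resp(e2)=4 < inv(e4)=6

after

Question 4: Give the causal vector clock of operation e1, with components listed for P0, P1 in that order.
invoked at 1, e1 has no predecessors; its own P1 bump gives (0, 1)
invoked at 3, e2 has no predecessors; its own P0 bump gives (1, 0)
invoked at 6, e4 merges VC(e1)=(0, 1) and bumps P1's slot → (0, 2)
invoked at 5, e3 merges VC(e2)=(1, 0) and bumps P0's slot → (2, 0)
invoked at 8, e5 merges VC(e4)=(0, 2) and bumps P1's slot → (0, 3)
target: VC(e1) = (0, 1)

(0, 1)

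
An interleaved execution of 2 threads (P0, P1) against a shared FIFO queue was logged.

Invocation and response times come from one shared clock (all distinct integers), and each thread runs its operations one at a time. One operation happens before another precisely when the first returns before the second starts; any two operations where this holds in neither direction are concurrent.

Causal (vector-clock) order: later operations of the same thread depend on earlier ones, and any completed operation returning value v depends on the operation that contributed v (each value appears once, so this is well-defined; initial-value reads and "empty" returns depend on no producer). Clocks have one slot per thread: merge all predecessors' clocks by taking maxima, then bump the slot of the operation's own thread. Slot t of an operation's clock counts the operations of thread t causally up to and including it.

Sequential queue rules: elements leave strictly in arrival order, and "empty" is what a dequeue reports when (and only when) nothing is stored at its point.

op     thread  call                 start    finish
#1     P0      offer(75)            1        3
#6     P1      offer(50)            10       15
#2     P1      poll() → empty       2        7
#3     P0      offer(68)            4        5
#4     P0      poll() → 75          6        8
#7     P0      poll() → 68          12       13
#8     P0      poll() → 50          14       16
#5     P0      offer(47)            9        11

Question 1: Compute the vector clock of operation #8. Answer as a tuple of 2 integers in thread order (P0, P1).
#2, invoked 2, has no incoming edges; only P1's bump applies → (0, 1)
#1, invoked 1, has no incoming edges; only P0's bump applies → (1, 0)
invoked at 10, #6 merges VC(#2)=(0, 1) and bumps P1's slot → (0, 2)
invoked at 4, #3 merges VC(#1)=(1, 0) and bumps P0's slot → (2, 0)
invoked at 6, #4 merges VC(#1)=(1, 0), VC(#3)=(2, 0) and bumps P0's slot → (3, 0)
invoked at 9, #5 merges VC(#4)=(3, 0) and bumps P0's slot → (4, 0)
invoked at 12, #7 merges VC(#3)=(2, 0), VC(#5)=(4, 0) and bumps P0's slot → (5, 0)
invoked at 14, #8 merges VC(#6)=(0, 2), VC(#7)=(5, 0) and bumps P0's slot → (6, 2)
target: VC(#8) = (6, 2)

(6, 2)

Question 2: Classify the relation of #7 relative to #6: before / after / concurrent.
#7 spans [12,13], #6 spans [10,15]
the intervals overlap in both directions

concurrent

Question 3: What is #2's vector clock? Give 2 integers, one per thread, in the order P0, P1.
#2 (invocation 2): nothing precedes it; P1's component alone gives (0, 1)
#1 (invocation 1): nothing precedes it; P0's component alone gives (1, 0)
merge at #6 (invoked 10): VC(#2)=(0, 1), own-thread bump on P1 → (0, 2)
merge at #3 (invoked 4): VC(#1)=(1, 0), own-thread bump on P0 → (2, 0)
merge at #4 (invoked 6): VC(#1)=(1, 0), VC(#3)=(2, 0), own-thread bump on P0 → (3, 0)
merge at #5 (invoked 9): VC(#4)=(3, 0), own-thread bump on P0 → (4, 0)
merge at #7 (invoked 12): VC(#3)=(2, 0), VC(#5)=(4, 0), own-thread bump on P0 → (5, 0)
merge at #8 (invoked 14): VC(#6)=(0, 2), VC(#7)=(5, 0), own-thread bump on P0 → (6, 2)
target: VC(#2) = (0, 1)

(0, 1)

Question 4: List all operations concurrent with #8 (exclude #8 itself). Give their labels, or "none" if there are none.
#8 runs from 14 to 16; window-overlapping ops are concurrent
#1 [1,3]: before
#2 [2,7]: before
#3 [4,5]: before
#4 [6,8]: before
#5 [9,11]: before
#6 [10,15]: concurrent
#7 [12,13]: before

#6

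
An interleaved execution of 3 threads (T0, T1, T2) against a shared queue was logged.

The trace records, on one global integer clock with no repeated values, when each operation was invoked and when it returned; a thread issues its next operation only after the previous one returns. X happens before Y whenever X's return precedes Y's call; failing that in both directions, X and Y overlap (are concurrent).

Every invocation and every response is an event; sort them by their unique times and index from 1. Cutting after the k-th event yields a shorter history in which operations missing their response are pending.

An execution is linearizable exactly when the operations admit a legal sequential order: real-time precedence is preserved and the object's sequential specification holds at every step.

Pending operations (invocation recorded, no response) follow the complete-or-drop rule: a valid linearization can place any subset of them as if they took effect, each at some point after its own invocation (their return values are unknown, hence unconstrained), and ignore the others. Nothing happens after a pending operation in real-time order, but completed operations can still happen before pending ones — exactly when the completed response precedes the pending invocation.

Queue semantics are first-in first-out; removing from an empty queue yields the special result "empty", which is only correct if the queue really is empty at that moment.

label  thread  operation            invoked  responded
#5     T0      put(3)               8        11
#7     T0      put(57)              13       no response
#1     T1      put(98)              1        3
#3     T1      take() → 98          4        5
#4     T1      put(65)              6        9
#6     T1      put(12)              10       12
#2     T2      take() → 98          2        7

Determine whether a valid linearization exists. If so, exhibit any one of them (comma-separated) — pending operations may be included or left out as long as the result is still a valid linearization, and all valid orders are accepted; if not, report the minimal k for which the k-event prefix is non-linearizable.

not linearizable — minimal violating prefix: 7 events

prefix check: 1..6 passes, 1..7 fails once #2's time-7 response joins
every one of the 3 real-time-consistent orders over 3 completed queue ops fails the sequential spec
every completion of the 1 pending operation (#4) was checked; none linearizes
one such order, #1, #2, #3 (pending dropped), breaks at step 3 where #3 take() → 98 is illegal
one such order, #1, #3, #2 (pending dropped), breaks at step 3 where #2 take() → 98 is illegal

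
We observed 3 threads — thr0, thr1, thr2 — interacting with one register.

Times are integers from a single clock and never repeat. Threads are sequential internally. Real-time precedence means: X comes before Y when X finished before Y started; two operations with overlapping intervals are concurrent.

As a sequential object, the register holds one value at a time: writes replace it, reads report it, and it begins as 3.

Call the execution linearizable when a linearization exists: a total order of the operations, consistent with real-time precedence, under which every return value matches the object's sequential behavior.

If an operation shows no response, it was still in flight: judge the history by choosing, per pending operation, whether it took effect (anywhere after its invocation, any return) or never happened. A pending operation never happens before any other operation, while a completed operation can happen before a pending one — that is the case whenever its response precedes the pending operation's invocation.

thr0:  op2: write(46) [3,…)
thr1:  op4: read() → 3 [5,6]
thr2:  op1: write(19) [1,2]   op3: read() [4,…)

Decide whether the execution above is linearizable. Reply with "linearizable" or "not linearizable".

not linearizable

events 1..5 are fine; event 6 — the response of op4 at time 6 — makes the prefix non-linearizable
one real-time candidate order over the 2 completed operations — the register replay rejects it
every completion of the 2 pending operations (op2, op3) was checked; none linearizes
one such order, op1, op4 (pending dropped), breaks at step 2 where op4 read() → 3 is illegal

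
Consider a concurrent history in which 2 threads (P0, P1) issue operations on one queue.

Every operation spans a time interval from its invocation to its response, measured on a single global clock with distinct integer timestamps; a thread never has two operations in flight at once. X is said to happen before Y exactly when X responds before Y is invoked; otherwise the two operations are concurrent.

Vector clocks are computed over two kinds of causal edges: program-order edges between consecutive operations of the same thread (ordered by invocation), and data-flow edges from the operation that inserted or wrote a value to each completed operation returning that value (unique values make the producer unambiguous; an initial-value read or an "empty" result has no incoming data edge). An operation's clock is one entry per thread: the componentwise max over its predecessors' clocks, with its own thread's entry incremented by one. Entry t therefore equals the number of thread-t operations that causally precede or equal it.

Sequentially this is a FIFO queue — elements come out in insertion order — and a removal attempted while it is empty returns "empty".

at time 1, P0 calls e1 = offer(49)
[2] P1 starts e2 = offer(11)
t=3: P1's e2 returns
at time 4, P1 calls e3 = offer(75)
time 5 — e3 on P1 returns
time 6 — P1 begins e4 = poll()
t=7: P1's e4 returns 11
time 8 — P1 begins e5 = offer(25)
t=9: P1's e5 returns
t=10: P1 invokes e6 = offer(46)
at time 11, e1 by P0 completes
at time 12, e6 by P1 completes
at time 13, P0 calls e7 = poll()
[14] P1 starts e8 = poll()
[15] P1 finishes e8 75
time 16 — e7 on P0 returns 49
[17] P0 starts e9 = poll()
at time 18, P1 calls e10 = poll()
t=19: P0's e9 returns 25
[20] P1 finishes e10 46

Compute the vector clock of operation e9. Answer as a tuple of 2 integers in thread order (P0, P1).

invoked at 2, e2 has no predecessors; its own P1 bump gives (0, 1)
invoked at 1, e1 has no predecessors; its own P0 bump gives (1, 0)
VC(e3, invoked at 4): max of VC(e2)=(0, 1), then +1 on thread P1 → (0, 2)
VC(e7, invoked at 13): max of VC(e1)=(1, 0), then +1 on thread P0 → (2, 0)
VC(e4, invoked at 6): max of VC(e2)=(0, 1), VC(e3)=(0, 2), then +1 on thread P1 → (0, 3)
VC(e5, invoked at 8): max of VC(e4)=(0, 3), then +1 on thread P1 → (0, 4)
VC(e6, invoked at 10): max of VC(e5)=(0, 4), then +1 on thread P1 → (0, 5)
VC(e8, invoked at 14): max of VC(e3)=(0, 2), VC(e6)=(0, 5), then +1 on thread P1 → (0, 6)
VC(e10, invoked at 18): max of VC(e6)=(0, 5), VC(e8)=(0, 6), then +1 on thread P1 → (0, 7)
VC(e9, invoked at 17): max of VC(e5)=(0, 4), VC(e7)=(2, 0), then +1 on thread P0 → (3, 4)
target: VC(e9) = (3, 4)

(3, 4)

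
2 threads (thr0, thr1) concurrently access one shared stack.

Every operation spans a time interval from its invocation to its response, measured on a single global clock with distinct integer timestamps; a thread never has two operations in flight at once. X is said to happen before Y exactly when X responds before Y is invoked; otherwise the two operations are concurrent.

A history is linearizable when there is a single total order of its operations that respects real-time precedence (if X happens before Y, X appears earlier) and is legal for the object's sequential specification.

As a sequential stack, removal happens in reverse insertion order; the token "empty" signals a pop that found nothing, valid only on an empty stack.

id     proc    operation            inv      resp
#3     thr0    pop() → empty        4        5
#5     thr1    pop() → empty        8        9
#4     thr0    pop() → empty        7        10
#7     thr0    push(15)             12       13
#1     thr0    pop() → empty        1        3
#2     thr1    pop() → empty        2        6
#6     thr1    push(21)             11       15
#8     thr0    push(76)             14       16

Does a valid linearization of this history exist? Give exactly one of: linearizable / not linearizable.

a witness: #1, #2, #3, #4, #5, #6, #7, #8
after step 1 (#1 pop() → empty): stack <>
after step 2 (#2 pop() → empty): stack <>
after step 3 (#3 pop() → empty): stack <>
after step 4 (#4 pop() → empty): stack <>
after step 5 (#5 pop() → empty): stack <>
after step 6 (#6 push(21)): stack <21>
after step 7 (#7 push(15)): stack <21,15>
after step 8 (#8 push(76)): stack <21,15,76>

linearizable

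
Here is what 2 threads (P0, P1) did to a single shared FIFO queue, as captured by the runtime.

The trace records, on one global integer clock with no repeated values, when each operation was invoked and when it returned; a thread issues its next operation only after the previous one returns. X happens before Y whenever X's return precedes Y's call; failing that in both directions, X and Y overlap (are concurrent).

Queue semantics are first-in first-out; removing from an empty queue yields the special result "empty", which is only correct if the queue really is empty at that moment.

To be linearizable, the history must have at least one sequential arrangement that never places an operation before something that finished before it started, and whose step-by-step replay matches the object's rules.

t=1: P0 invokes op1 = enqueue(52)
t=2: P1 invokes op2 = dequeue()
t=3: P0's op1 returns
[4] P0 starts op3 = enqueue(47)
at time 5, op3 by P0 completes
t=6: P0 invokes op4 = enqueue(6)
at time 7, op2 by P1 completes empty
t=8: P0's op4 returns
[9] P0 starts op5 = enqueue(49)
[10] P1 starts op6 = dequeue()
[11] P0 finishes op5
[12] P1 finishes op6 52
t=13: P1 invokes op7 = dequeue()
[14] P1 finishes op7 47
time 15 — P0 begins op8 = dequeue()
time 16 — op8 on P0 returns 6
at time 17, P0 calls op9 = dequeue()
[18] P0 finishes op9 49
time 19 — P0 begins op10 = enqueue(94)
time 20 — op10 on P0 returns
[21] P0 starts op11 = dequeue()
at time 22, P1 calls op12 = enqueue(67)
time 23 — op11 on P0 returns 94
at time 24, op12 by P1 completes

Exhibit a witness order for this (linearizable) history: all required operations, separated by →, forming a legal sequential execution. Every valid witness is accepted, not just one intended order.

op2 → op1 → op3 → op4 → op5 → op6 → op7 → op8 → op9 → op10 → op11 → op12

after step 1 (op2 dequeue() → empty): queue <>
after step 2 (op1 enqueue(52)): queue <52>
after step 3 (op3 enqueue(47)): queue <52,47>
after step 4 (op4 enqueue(6)): queue <52,47,6>
after step 5 (op5 enqueue(49)): queue <52,47,6,49>
after step 6 (op6 dequeue() → 52): queue <47,6,49>
after step 7 (op7 dequeue() → 47): queue <6,49>
after step 8 (op8 dequeue() → 6): queue <49>
after step 9 (op9 dequeue() → 49): queue <>
after step 10 (op10 enqueue(94)): queue <94>
after step 11 (op11 dequeue() → 94): queue <>
after step 12 (op12 enqueue(67)): queue <67>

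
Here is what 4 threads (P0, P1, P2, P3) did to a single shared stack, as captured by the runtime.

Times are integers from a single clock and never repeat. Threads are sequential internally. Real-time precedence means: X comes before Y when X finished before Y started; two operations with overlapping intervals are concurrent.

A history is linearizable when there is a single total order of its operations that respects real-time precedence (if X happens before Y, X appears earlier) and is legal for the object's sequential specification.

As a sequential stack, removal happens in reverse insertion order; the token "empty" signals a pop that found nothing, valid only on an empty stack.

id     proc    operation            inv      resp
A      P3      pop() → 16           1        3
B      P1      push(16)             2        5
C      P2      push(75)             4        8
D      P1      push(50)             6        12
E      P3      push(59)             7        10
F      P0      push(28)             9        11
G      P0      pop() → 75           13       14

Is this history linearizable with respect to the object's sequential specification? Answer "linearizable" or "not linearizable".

cut after 13 events: linearizable; cut after 14 events (G responds, time 14): not linearizable
all 30 real-time-respecting orders fail — 7 completed stack operations, no legal replay
for example A, B, C, D, E, F, G fails at step 1: A pop() → 16 is not legal there
for example A, B, C, D, F, E, G fails at step 1: A pop() → 16 is not legal there

not linearizable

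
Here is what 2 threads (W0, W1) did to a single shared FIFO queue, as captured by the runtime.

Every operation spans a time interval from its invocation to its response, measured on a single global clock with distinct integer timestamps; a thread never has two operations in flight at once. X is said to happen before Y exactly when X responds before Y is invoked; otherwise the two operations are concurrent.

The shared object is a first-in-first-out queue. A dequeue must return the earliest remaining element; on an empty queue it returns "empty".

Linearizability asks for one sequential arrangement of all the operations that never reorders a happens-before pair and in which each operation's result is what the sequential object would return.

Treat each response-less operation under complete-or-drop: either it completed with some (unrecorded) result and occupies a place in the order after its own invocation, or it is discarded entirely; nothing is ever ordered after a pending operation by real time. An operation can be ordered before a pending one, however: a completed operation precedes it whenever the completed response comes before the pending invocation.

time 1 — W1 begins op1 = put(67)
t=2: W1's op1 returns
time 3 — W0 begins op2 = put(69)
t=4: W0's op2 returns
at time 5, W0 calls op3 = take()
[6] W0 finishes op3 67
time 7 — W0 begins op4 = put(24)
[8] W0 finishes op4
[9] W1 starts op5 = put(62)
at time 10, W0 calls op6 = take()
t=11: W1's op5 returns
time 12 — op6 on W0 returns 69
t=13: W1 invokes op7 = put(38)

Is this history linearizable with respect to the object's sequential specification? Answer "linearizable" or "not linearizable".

a witness: op1, op2, op3, op4, op5, op6
step 1: op1 put(67) — queue <67>
step 2: op2 put(69) — queue <67,69>
step 3: op3 take() → 67 — queue <69>
step 4: op4 put(24) — queue <69,24>
step 5: op5 put(62) — queue <69,24,62>
step 6: op6 take() → 69 — queue <24,62>

linearizable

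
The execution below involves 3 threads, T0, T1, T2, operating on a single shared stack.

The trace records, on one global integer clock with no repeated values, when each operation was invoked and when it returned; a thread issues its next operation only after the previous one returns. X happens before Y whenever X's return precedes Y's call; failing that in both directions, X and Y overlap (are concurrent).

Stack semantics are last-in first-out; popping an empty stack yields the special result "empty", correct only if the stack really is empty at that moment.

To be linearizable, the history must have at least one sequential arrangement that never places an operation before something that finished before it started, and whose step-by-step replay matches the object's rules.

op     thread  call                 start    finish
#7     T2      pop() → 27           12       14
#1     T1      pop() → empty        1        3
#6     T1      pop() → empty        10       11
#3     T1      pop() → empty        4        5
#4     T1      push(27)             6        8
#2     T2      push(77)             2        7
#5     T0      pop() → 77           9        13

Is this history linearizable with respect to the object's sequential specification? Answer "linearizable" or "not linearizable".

the violation lands at event 11, #6's response at time 11: events 1..10 linearize, events 1..11 do not
no legal order exists: 4 real-time-consistent candidates over 5 completed stack operations, all rejected
completion choices over the 1 pending operation (#5) were checked; none helps
sample order #1, #2, #3, #4, #6 (pending dropped) stalls at step 3 — #3 pop() → empty has no legal effect
sample order #1, #3, #2, #4, #6 (pending dropped) stalls at step 5 — #6 pop() → empty has no legal effect

not linearizable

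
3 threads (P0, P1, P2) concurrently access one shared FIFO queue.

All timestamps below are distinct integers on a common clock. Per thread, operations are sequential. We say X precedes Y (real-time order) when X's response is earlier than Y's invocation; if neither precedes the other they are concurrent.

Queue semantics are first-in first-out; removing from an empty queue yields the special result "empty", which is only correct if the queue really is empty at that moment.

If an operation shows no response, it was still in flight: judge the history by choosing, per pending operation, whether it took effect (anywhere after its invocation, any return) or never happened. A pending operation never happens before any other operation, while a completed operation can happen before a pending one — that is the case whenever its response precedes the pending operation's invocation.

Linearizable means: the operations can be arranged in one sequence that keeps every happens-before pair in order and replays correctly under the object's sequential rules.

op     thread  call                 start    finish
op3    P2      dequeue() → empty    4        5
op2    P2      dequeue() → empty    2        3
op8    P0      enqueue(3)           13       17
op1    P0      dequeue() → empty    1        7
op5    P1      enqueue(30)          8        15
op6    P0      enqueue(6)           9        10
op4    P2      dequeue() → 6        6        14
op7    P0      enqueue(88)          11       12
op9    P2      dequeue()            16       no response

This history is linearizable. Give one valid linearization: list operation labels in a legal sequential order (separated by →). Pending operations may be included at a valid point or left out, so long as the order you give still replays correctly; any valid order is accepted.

step 1: op1 dequeue() → empty — queue <>
step 2: op2 dequeue() → empty — queue <>
step 3: op3 dequeue() → empty — queue <>
step 4: op6 enqueue(6) — queue <6>
step 5: op4 dequeue() → 6 — queue <>
step 6: op5 enqueue(30) — queue <30>
step 7: op7 enqueue(88) — queue <30,88>
step 8: op8 enqueue(3) — queue <30,88,3>

op1 → op2 → op3 → op6 → op4 → op5 → op7 → op8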